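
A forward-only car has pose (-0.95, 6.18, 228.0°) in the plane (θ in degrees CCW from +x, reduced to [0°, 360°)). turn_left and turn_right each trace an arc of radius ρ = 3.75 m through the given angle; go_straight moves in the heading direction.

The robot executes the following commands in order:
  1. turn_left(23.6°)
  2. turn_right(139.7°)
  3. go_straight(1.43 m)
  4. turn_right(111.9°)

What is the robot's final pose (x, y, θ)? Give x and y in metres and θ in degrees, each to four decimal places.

(-5.8131, 11.1149, 0.0000°)

set_pose: (x, y, θ) = (-0.9500, 6.1800, 228.0000°), ρ = 3.75
turn_left(23.6°): centre at ρ to the left, rotate +23.6° → (-1.7215, 4.8544, 251.6000°)
turn_right(139.7°): centre at ρ to the right, rotate −139.7° → (-8.7592, 4.6394, 111.9000°)
go_straight(1.43): x += 1.43·cos θ, y += 1.43·sin θ → (-9.2925, 5.9662, 111.9000°)
turn_right(111.9°): centre at ρ to the right, rotate −111.9° → (-5.8131, 11.1149, 0.0000°)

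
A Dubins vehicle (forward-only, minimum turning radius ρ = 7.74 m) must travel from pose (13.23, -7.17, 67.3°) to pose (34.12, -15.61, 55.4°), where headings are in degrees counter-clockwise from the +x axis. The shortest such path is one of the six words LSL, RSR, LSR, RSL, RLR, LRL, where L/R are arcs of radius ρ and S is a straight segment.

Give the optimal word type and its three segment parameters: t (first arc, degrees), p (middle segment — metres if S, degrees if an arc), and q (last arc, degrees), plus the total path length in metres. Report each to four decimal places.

LSL: t = 274.7138°, p = 22.7722 m, q = 73.3862°, L = 69.7965 m

Let ψ = atan2(Δy, Δx) = atan2(-8.44, 20.89) = -21.9997° be the start→goal bearing.
Normalize: d = |goal − start| / ρ = 22.530550/7.74 = 2.910924, α = (θ_start − ψ) mod 360° = 89.2997° = 1.558575 rad, β = (θ_goal − ψ) mod 360° = 77.3997° = 1.350880 rad.
Common terms: sin α = 0.999925, cos α = 0.012221, sin β = 0.975916, cos β = 0.218148, cos(α−β) = 0.978509, d² = 8.473477. Work in radians in the unit-radius frame; every candidate has L = ρ·(t + p + q).
LSL: p² = 2 + d² − 2cos(α−β) + 2d(sin α − sin β) = 8.656239; p = √p² = 2.942149; φ = atan2(cos β − cos α, d + sin α − sin β) = 0.070049 rad; t = (φ − α) mod 2π = 4.794660 rad, q = (β − φ) mod 2π = 1.280831 rad → L = 7.74·(4.794660 + 2.942149 + 1.280831) = 7.74·9.017640 = 69.796533 m
RSR: p² = 2 + d² − 2cos(α−β) + 2d(sin β − sin α) = 8.376680; p = √p² = 2.894249; φ = atan2(cos α − cos β, d − sin α + sin β) = -0.071210 rad; t = (α − φ) mod 2π = 1.629785 rad, q = (φ − β) mod 2π = 4.861095 rad → L = 7.74·(1.629785 + 2.894249 + 4.861095) = 7.74·9.385129 = 72.640898 m
LSR: p² = d² − 2 + 2cos(α−β) + 2d(sin α + sin β) = 19.933541; p = √p² = 4.464699; φ = atan2(−cos α − cos β, d + sin α + sin β) − atan2(−2, p) = 0.374048 rad; t = (φ − α) mod 2π = 5.098659 rad, q = (φ − β) mod 2π = 5.306353 rad → L = 7.74·(5.098659 + 4.464699 + 5.306353) = 7.74·14.869712 = 115.091570 m
RSL: p² = d² − 2 + 2cos(α−β) − 2d(sin α + sin β) = -3.072550 < 0 → infeasible
RLR: c = (6 − d² + 2cos(α−β) + 2d(sin α − sin β))/8 = -0.047085; p = 2π − arccos c = 4.665287 rad; φ = atan2(cos α − cos β, d − sin α + sin β) = -0.071210 rad; t = (α − φ + p/2) mod 2π = 3.962428 rad, q = (α − β − t + p) mod 2π = 0.910553 rad → L = 7.74·(3.962428 + 4.665287 + 0.910553) = 7.74·9.538267 = 73.826189 m
LRL: c = (6 − d² + 2cos(α−β) − 2d(sin α − sin β))/8 = -0.082030; p = 2π − arccos c = 4.630267 rad; φ = atan2(cos β − cos α, d + sin α − sin β) = 0.070049 rad; t = (φ − α + p/2) mod 2π = 0.826608 rad, q = (β − α − t + p) mod 2π = 3.595965 rad → L = 7.74·(0.826608 + 4.630267 + 3.595965) = 7.74·9.052839 = 70.068977 m
Shortest: LSL with L = 69.796533 m ≈ 69.7965 m
Convert LSL to answer units (arcs ×180/π): t = 4.794660·180/π = 274.7138°, p = ρ·p = 7.74·2.942149 = 22.7722 m, q = 1.280831·180/π = 73.3862°, L = 69.7965 m.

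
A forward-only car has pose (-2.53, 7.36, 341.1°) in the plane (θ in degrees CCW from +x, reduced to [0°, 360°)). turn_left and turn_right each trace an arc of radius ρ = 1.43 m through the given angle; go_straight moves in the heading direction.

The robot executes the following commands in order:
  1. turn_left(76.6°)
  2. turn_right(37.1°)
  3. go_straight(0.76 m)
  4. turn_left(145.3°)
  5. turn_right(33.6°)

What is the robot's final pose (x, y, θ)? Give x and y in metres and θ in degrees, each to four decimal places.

(-0.3051, 11.9406, 132.3000°)

set_pose: (x, y, θ) = (-2.5300, 7.3600, 341.1000°), ρ = 1.43
turn_left(76.6°): centre at ρ to the left, rotate +76.6° → (-0.8581, 7.9488, 417.7000° ≡ 57.7000°)
turn_right(37.1°): centre at ρ to the right, rotate −37.1° → (-0.1525, 8.5232, 20.6000°)
go_straight(0.76): x += 0.76·cos θ, y += 0.76·sin θ → (0.5589, 8.7906, 20.6000°)
turn_left(145.3°): centre at ρ to the left, rotate +145.3° → (0.4042, 11.5161, 165.9000°)
turn_right(33.6°): centre at ρ to the right, rotate −33.6° → (-0.3051, 11.9406, 132.3000°)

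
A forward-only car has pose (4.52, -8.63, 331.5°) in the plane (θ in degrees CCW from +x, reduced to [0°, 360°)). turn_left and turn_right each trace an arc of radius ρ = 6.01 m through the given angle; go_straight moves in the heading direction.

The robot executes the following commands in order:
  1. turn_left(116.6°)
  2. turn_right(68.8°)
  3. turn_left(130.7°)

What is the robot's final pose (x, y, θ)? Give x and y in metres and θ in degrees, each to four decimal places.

set_pose: (x, y, θ) = (4.5200, -8.6300, 331.5000°), ρ = 6.01
turn_left(116.6°): centre at ρ to the left, rotate +116.6° → (13.3944, -3.5476, 448.1000° ≡ 88.1000°)
turn_right(68.8°): centre at ρ to the right, rotate −68.8° → (17.4147, 1.9254, 19.3000°)
turn_left(130.7°): centre at ρ to the left, rotate +130.7° → (18.4333, 12.8025, 150.0000°)

(18.4333, 12.8025, 150.0000°)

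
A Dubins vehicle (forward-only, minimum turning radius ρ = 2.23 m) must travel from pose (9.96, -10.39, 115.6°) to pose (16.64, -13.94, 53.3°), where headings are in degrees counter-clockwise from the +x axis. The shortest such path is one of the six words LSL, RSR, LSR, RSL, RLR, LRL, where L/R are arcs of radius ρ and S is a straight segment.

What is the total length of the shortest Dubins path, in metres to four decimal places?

17.5238 m

Let ψ = atan2(Δy, Δx) = atan2(-3.55, 6.68) = -27.9878° be the start→goal bearing.
Normalize: d = |goal − start| / ρ = 7.564714/2.23 = 3.392248, α = (θ_start − ψ) mod 360° = 143.5878° = 2.506080 rad, β = (θ_goal − ψ) mod 360° = 81.2878° = 1.418740 rad.
Common terms: sin α = 0.593590, cos α = -0.804768, sin β = 0.988462, cos β = 0.151471, cos(α−β) = 0.464842, d² = 11.507350. Work in radians in the unit-radius frame; every candidate has L = ρ·(t + p + q).
LSL: p² = 2 + d² − 2cos(α−β) + 2d(sin α − sin β) = 9.898658; p = √p² = 3.146213; φ = atan2(cos β − cos α, d + sin α − sin β) = 0.308818 rad; t = (φ − α) mod 2π = 4.085923 rad, q = (β − φ) mod 2π = 1.109922 rad → L = 2.23·(4.085923 + 3.146213 + 1.109922) = 2.23·8.342058 = 18.602790 m
RSR: p² = 2 + d² − 2cos(α−β) + 2d(sin β − sin α) = 15.256674; p = √p² = 3.905979; φ = atan2(cos α − cos β, d − sin α + sin β) = -0.247328 rad; t = (α − φ) mod 2π = 2.753408 rad, q = (φ − β) mod 2π = 4.617117 rad → L = 2.23·(2.753408 + 3.905979 + 4.617117) = 2.23·11.276505 = 25.146605 m
LSR: p² = d² − 2 + 2cos(α−β) + 2d(sin α + sin β) = 21.170458; p = √p² = 4.601137; φ = atan2(−cos α − cos β, d + sin α + sin β) − atan2(−2, p) = 0.540624 rad; t = (φ − α) mod 2π = 4.317729 rad, q = (φ − β) mod 2π = 5.405069 rad → L = 2.23·(4.317729 + 4.601137 + 5.405069) = 2.23·14.323934 = 31.942374 m
RSL: p² = d² − 2 + 2cos(α−β) − 2d(sin α + sin β) = -0.296390 < 0 → infeasible
RLR: c = (6 − d² + 2cos(α−β) + 2d(sin α − sin β))/8 = -0.907084; p = 2π − arccos c = 3.576084 rad; φ = atan2(cos α − cos β, d − sin α + sin β) = -0.247328 rad; t = (α − φ + p/2) mod 2π = 4.541450 rad, q = (α − β − t + p) mod 2π = 0.121974 rad → L = 2.23·(4.541450 + 3.576084 + 0.121974) = 2.23·8.239509 = 18.374104 m
LRL: c = (6 − d² + 2cos(α−β) − 2d(sin α − sin β))/8 = -0.237332; p = 2π − arccos c = 4.472770 rad; φ = atan2(cos β − cos α, d + sin α − sin β) = 0.308818 rad; t = (φ − α + p/2) mod 2π = 0.039123 rad, q = (β − α − t + p) mod 2π = 3.346307 rad → L = 2.23·(0.039123 + 4.472770 + 3.346307) = 2.23·7.858200 = 17.523787 m
Shortest: LRL with L = 17.523787 m ≈ 17.5238 m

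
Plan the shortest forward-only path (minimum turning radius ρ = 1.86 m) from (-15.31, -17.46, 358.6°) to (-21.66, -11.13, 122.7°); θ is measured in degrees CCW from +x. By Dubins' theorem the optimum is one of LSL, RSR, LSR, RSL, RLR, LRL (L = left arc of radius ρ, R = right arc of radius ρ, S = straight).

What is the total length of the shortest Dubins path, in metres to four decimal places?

Let ψ = atan2(Δy, Δx) = atan2(6.33, -6.35) = 135.0904° be the start→goal bearing.
Normalize: d = |goal − start| / ρ = 8.966125/1.86 = 4.820497, α = (θ_start − ψ) mod 360° = 223.5096° = 3.900979 rad, β = (θ_goal − ψ) mod 360° = 347.6096° = 6.066933 rad.
Common terms: sin α = -0.688476, cos α = -0.725259, sin β = -0.214571, cos β = 0.976708, cos(α−β) = -0.560639, d² = 23.237195. Work in radians in the unit-radius frame; every candidate has L = ρ·(t + p + q).
LSL: p² = 2 + d² − 2cos(α−β) + 2d(sin α − sin β) = 21.789555; p = √p² = 4.667928; φ = atan2(cos β − cos α, d + sin α − sin β) = 0.373212 rad; t = (φ − α) mod 2π = 2.755419 rad, q = (β − φ) mod 2π = 5.693720 rad → L = 1.86·(2.755419 + 4.667928 + 5.693720) = 1.86·13.117067 = 24.397745 m
RSR: p² = 2 + d² − 2cos(α−β) + 2d(sin β − sin α) = 30.927391; p = √p² = 5.561240; φ = atan2(cos α − cos β, d − sin α + sin β) = -0.311032 rad; t = (α − φ) mod 2π = 4.212011 rad, q = (φ − β) mod 2π = 6.188406 rad → L = 1.86·(4.212011 + 5.561240 + 6.188406) = 1.86·15.961657 = 29.688682 m
LSR: p² = d² − 2 + 2cos(α−β) + 2d(sin α + sin β) = 11.409639; p = √p² = 3.377816; φ = atan2(−cos α − cos β, d + sin α + sin β) − atan2(−2, p) = 0.470490 rad; t = (φ − α) mod 2π = 2.852697 rad, q = (φ − β) mod 2π = 0.686743 rad → L = 1.86·(2.852697 + 3.377816 + 0.686743) = 1.86·6.917255 = 12.866095 m
RSL: p² = d² − 2 + 2cos(α−β) − 2d(sin α + sin β) = 28.822195; p = √p² = 5.368631; φ = atan2(cos α + cos β, d − sin α − sin β) − atan2(2, p) = -0.312703 rad; t = (α − φ) mod 2π = 4.213682 rad, q = (β − φ) mod 2π = 0.096450 rad → L = 1.86·(4.213682 + 5.368631 + 0.096450) = 1.86·9.678763 = 18.002499 m
RLR: c = (6 − d² + 2cos(α−β) + 2d(sin α − sin β))/8 = -2.865924, |c| > 1 → infeasible
LRL: c = (6 − d² + 2cos(α−β) − 2d(sin α − sin β))/8 = -1.723694, |c| > 1 → infeasible
Shortest: LSR with L = 12.866095 m ≈ 12.8661 m

12.8661 m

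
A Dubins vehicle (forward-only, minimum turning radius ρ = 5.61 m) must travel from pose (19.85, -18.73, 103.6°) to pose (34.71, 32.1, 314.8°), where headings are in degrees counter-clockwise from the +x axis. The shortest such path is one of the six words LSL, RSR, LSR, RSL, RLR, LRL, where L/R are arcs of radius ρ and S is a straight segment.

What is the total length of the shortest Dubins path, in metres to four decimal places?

60.4494 m

Let ψ = atan2(Δy, Δx) = atan2(50.83, 14.86) = 73.7039° be the start→goal bearing.
Normalize: d = |goal − start| / ρ = 52.957610/5.61 = 9.439859, α = (θ_start − ψ) mod 360° = 29.8961° = 0.521786 rad, β = (θ_goal − ψ) mod 360° = 241.0961° = 4.207921 rad.
Common terms: sin α = 0.498429, cos α = 0.866930, sin β = -0.875432, cos β = -0.483342, cos(α−β) = -0.855364, d² = 89.110943. Work in radians in the unit-radius frame; every candidate has L = ρ·(t + p + q).
LSL: p² = 2 + d² − 2cos(α−β) + 2d(sin α − sin β) = 118.759779; p = √p² = 10.897696; φ = atan2(cos β − cos α, d + sin α − sin β) = -0.124224 rad; t = (φ − α) mod 2π = 5.637176 rad, q = (β − φ) mod 2π = 4.332145 rad → L = 5.61·(5.637176 + 10.897696 + 4.332145) = 5.61·20.867017 = 117.063964 m
RSR: p² = 2 + d² − 2cos(α−β) + 2d(sin β − sin α) = 66.883564; p = √p² = 8.178237; φ = atan2(cos α − cos β, d − sin α + sin β) = 0.165865 rad; t = (α − φ) mod 2π = 0.355921 rad, q = (φ − β) mod 2π = 2.241129 rad → L = 5.61·(0.355921 + 8.178237 + 2.241129) = 5.61·10.775287 = 60.449361 m
LSR: p² = d² − 2 + 2cos(α−β) + 2d(sin α + sin β) = 78.282509; p = √p² = 8.847740; φ = atan2(−cos α − cos β, d + sin α + sin β) − atan2(−2, p) = 0.180010 rad; t = (φ − α) mod 2π = 5.941410 rad, q = (φ − β) mod 2π = 2.255274 rad → L = 5.61·(5.941410 + 8.847740 + 2.255274) = 5.61·17.044424 = 95.619219 m
RSL: p² = d² − 2 + 2cos(α−β) − 2d(sin α + sin β) = 92.517920; p = √p² = 9.618624; φ = atan2(cos α + cos β, d − sin α − sin β) − atan2(2, p) = -0.165954 rad; t = (α − φ) mod 2π = 0.687740 rad, q = (β − φ) mod 2π = 4.373875 rad → L = 5.61·(0.687740 + 9.618624 + 4.373875) = 5.61·14.680239 = 82.356140 m
RLR: c = (6 − d² + 2cos(α−β) + 2d(sin α − sin β))/8 = -7.360445, |c| > 1 → infeasible
LRL: c = (6 − d² + 2cos(α−β) − 2d(sin α − sin β))/8 = -13.844972, |c| > 1 → infeasible
Shortest: RSR with L = 60.449361 m ≈ 60.4494 m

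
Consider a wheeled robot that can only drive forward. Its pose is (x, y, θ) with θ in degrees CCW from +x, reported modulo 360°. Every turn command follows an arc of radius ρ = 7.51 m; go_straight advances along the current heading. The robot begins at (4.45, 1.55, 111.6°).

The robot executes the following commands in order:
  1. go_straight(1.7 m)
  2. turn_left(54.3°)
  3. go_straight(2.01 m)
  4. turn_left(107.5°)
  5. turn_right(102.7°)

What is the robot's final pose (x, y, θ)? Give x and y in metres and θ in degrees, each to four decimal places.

set_pose: (x, y, θ) = (4.4500, 1.5500, 111.6000°), ρ = 7.51
go_straight(1.7): x += 1.7·cos θ, y += 1.7·sin θ → (3.8242, 3.1306, 111.6000°)
turn_left(54.3°): centre at ρ to the left, rotate +54.3° → (-1.3289, 7.6497, 165.9000°)
go_straight(2.01): x += 2.01·cos θ, y += 2.01·sin θ → (-3.2783, 8.1394, 165.9000°)
turn_left(107.5°): centre at ρ to the left, rotate +107.5° → (-12.6047, 0.4103, 273.4000°)
turn_right(102.7°): centre at ρ to the right, rotate −102.7° → (-21.3151, -7.4464, 170.7000°)

(-21.3151, -7.4464, 170.7000°)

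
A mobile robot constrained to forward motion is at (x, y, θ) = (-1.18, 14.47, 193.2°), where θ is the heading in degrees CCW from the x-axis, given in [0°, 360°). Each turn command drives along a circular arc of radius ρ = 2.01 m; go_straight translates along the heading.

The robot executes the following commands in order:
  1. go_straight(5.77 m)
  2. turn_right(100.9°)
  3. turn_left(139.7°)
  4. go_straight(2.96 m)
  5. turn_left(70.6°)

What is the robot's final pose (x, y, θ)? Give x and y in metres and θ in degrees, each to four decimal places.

(-14.7890, 11.5325, 302.6000°)

set_pose: (x, y, θ) = (-1.1800, 14.4700, 193.2000°), ρ = 2.01
go_straight(5.77): x += 5.77·cos θ, y += 5.77·sin θ → (-6.7976, 13.1524, 193.2000°)
turn_right(100.9°): centre at ρ to the right, rotate −100.9° → (-9.2649, 15.0286, 92.3000°)
turn_left(139.7°): centre at ρ to the left, rotate +139.7° → (-12.8572, 16.1855, 232.0000°)
go_straight(2.96): x += 2.96·cos θ, y += 2.96·sin θ → (-14.6796, 13.8529, 232.0000°)
turn_left(70.6°): centre at ρ to the left, rotate +70.6° → (-14.7890, 11.5325, 302.6000°)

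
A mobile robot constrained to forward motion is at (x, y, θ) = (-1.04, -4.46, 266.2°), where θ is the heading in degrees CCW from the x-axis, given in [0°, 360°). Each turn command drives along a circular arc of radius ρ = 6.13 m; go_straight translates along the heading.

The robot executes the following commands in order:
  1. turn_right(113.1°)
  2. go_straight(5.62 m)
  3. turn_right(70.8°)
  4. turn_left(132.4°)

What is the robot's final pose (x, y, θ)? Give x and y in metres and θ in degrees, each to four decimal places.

(-27.8076, 5.1714, 214.7000°)

set_pose: (x, y, θ) = (-1.0400, -4.4600, 266.2000°), ρ = 6.13
turn_right(113.1°): centre at ρ to the right, rotate −113.1° → (-9.9299, -9.5205, 153.1000°)
go_straight(5.62): x += 5.62·cos θ, y += 5.62·sin θ → (-14.9418, -6.9778, 153.1000°)
turn_right(70.8°): centre at ρ to the right, rotate −70.8° → (-18.2432, -0.6897, 82.3000°)
turn_left(132.4°): centre at ρ to the left, rotate +132.4° → (-27.8076, 5.1714, 214.7000°)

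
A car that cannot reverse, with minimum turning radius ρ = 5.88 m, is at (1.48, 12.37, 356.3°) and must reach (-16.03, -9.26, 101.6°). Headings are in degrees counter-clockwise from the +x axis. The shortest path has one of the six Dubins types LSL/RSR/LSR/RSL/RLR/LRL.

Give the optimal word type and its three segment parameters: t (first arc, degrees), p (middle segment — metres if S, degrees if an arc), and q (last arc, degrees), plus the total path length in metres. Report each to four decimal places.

Let ψ = atan2(Δy, Δx) = atan2(-21.63, -17.51) = -128.9910° be the start→goal bearing.
Normalize: d = |goal − start| / ρ = 27.829068/5.88 = 4.732835, α = (θ_start − ψ) mod 360° = 125.2910° = 2.186740 rad, β = (θ_goal − ψ) mod 360° = 230.5910° = 4.024572 rad.
Common terms: sin α = 0.816228, cos α = -0.577729, sin β = -0.772634, cos β = -0.634852, cos(α−β) = -0.263873, d² = 22.399723. Work in radians in the unit-radius frame; every candidate has L = ρ·(t + p + q).
LSL: p² = 2 + d² − 2cos(α−β) + 2d(sin α − sin β) = 39.967114; p = √p² = 6.321955; φ = atan2(cos β − cos α, d + sin α − sin β) = -0.009036 rad; t = (φ − α) mod 2π = 4.087409 rad, q = (β − φ) mod 2π = 4.033608 rad → L = 5.88·(4.087409 + 6.321955 + 4.033608) = 5.88·14.442972 = 84.924675 m
RSR: p² = 2 + d² − 2cos(α−β) + 2d(sin β − sin α) = 9.887826; p = √p² = 3.144491; φ = atan2(cos α − cos β, d − sin α + sin β) = 0.018167 rad; t = (α − φ) mod 2π = 2.168573 rad, q = (φ − β) mod 2π = 2.276780 rad → L = 5.88·(2.168573 + 3.144491 + 2.276780) = 5.88·7.589845 = 44.628288 m
LSR: p² = d² − 2 + 2cos(α−β) + 2d(sin α + sin β) = 20.284630; p = √p² = 4.503846; φ = atan2(−cos α − cos β, d + sin α + sin β) − atan2(−2, p) = 0.666523 rad; t = (φ − α) mod 2π = 4.762968 rad, q = (φ − β) mod 2π = 2.925136 rad → L = 5.88·(4.762968 + 4.503846 + 2.925136) = 5.88·12.191950 = 71.688667 m
RSL: p² = d² − 2 + 2cos(α−β) − 2d(sin α + sin β) = 19.459325; p = √p² = 4.411273; φ = atan2(cos α + cos β, d − sin α − sin β) − atan2(2, p) = -0.678709 rad; t = (α − φ) mod 2π = 2.865450 rad, q = (β − φ) mod 2π = 4.703282 rad → L = 5.88·(2.865450 + 4.411273 + 4.703282) = 5.88·11.980004 = 70.442423 m
RLR: c = (6 − d² + 2cos(α−β) + 2d(sin α − sin β))/8 = -0.235978; p = 2π − arccos c = 4.474164 rad; φ = atan2(cos α − cos β, d − sin α + sin β) = 0.018167 rad; t = (α − φ + p/2) mod 2π = 4.405655 rad, q = (α − β − t + p) mod 2π = 4.513862 rad → L = 5.88·(4.405655 + 4.474164 + 4.513862) = 5.88·13.393681 = 78.754847 m
LRL: c = (6 − d² + 2cos(α−β) − 2d(sin α − sin β))/8 = -3.995889, |c| > 1 → infeasible
Shortest: RSR with L = 44.628288 m ≈ 44.6283 m
Convert RSR to answer units (arcs ×180/π): t = 2.168573·180/π = 124.2501°, p = ρ·p = 5.88·3.144491 = 18.4896 m, q = 2.276780·180/π = 130.4499°, L = 44.6283 m.

RSR: t = 124.2501°, p = 18.4896 m, q = 130.4499°, L = 44.6283 m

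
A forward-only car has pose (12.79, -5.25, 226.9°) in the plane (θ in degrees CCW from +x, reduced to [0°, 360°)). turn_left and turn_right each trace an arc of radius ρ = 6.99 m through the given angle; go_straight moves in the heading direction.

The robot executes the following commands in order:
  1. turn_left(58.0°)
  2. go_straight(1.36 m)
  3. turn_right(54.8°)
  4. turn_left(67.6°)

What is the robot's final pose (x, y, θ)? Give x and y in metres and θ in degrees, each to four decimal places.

(9.2697, -27.1518, 297.7000°)

set_pose: (x, y, θ) = (12.7900, -5.2500, 226.9000°), ρ = 6.99
turn_left(58.0°): centre at ρ to the left, rotate +58.0° → (11.1389, -11.8234, 284.9000°)
go_straight(1.36): x += 1.36·cos θ, y += 1.36·sin θ → (11.4886, -13.1377, 284.9000°)
turn_right(54.8°): centre at ρ to the right, rotate −54.8° → (10.0961, -19.4188, 230.1000°)
turn_left(67.6°): centre at ρ to the left, rotate +67.6° → (9.2697, -27.1518, 297.7000°)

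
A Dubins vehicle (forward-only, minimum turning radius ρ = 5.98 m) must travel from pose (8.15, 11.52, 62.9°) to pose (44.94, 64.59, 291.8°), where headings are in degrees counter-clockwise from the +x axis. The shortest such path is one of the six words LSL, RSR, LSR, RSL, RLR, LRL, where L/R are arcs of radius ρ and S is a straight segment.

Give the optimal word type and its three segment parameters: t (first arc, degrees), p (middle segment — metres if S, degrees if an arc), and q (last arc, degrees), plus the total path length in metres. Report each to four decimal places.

Let ψ = atan2(Δy, Δx) = atan2(53.07, 36.79) = 55.2689° be the start→goal bearing.
Normalize: d = |goal − start| / ρ = 64.574987/5.98 = 10.798493, α = (θ_start − ψ) mod 360° = 7.6311° = 0.133187 rad, β = (θ_goal − ψ) mod 360° = 236.5311° = 4.128246 rad.
Common terms: sin α = 0.132794, cos α = 0.991144, sin β = -0.834185, cos β = -0.551485, cos(α−β) = -0.657375, d² = 116.607448. Work in radians in the unit-radius frame; every candidate has L = ρ·(t + p + q).
LSL: p² = 2 + d² − 2cos(α−β) + 2d(sin α − sin β) = 140.806027; p = √p² = 11.866172; φ = atan2(cos β − cos α, d + sin α − sin β) = -0.130371 rad; t = (φ − α) mod 2π = 6.019627 rad, q = (β − φ) mod 2π = 4.258617 rad → L = 5.98·(6.019627 + 11.866172 + 4.258617) = 5.98·22.144415 = 132.423605 m
RSR: p² = 2 + d² − 2cos(α−β) + 2d(sin β − sin α) = 99.038371; p = √p² = 9.951802; φ = atan2(cos α − cos β, d − sin α + sin β) = 0.155638 rad; t = (α − φ) mod 2π = 6.260735 rad, q = (φ − β) mod 2π = 2.310577 rad → L = 5.98·(6.260735 + 9.951802 + 2.310577) = 5.98·18.523114 = 110.768224 m
LSR: p² = d² − 2 + 2cos(α−β) + 2d(sin α + sin β) = 98.144764; p = √p² = 9.906804; φ = atan2(−cos α − cos β, d + sin α + sin β) − atan2(−2, p) = 0.155688 rad; t = (φ − α) mod 2π = 0.022501 rad, q = (φ − β) mod 2π = 2.310628 rad → L = 5.98·(0.022501 + 9.906804 + 2.310628) = 5.98·12.239933 = 73.194798 m
RSL: p² = d² − 2 + 2cos(α−β) − 2d(sin α + sin β) = 128.440632; p = √p² = 11.333165; φ = atan2(cos α + cos β, d − sin α − sin β) − atan2(2, p) = -0.136462 rad; t = (α − φ) mod 2π = 0.269649 rad, q = (β − φ) mod 2π = 4.264708 rad → L = 5.98·(0.269649 + 11.333165 + 4.264708) = 5.98·15.867522 = 94.887781 m
RLR: c = (6 − d² + 2cos(α−β) + 2d(sin α − sin β))/8 = -11.379796, |c| > 1 → infeasible
LRL: c = (6 − d² + 2cos(α−β) − 2d(sin α − sin β))/8 = -16.600753, |c| > 1 → infeasible
Shortest: LSR with L = 73.194798 m ≈ 73.1948 m
Convert LSR to answer units (arcs ×180/π): t = 0.022501·180/π = 1.2892°, p = ρ·p = 5.98·9.906804 = 59.2427 m, q = 2.310628·180/π = 132.3892°, L = 73.1948 m.

LSR: t = 1.2892°, p = 59.2427 m, q = 132.3892°, L = 73.1948 m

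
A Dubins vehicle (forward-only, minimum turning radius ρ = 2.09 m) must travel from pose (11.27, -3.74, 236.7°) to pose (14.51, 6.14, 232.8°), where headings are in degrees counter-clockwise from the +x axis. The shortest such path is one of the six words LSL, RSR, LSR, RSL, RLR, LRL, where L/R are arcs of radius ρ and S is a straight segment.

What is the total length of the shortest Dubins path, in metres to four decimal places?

Let ψ = atan2(Δy, Δx) = atan2(9.88, 3.24) = 71.8439° be the start→goal bearing.
Normalize: d = |goal − start| / ρ = 10.397692/2.09 = 4.974972, α = (θ_start − ψ) mod 360° = 164.8561° = 2.877282 rad, β = (θ_goal − ψ) mod 360° = 160.9561° = 2.809215 rad.
Common terms: sin α = 0.261244, cos α = -0.965273, sin β = 0.326292, cos β = -0.945269, cos(α−β) = 0.997684, d² = 24.750349. Work in radians in the unit-radius frame; every candidate has L = ρ·(t + p + q).
LSL: p² = 2 + d² − 2cos(α−β) + 2d(sin α − sin β) = 24.107753; p = √p² = 4.909965; φ = atan2(cos β − cos α, d + sin α − sin β) = 0.004074 rad; t = (φ − α) mod 2π = 3.409977 rad, q = (β − φ) mod 2π = 2.805140 rad → L = 2.09·(3.409977 + 4.909965 + 2.805140) = 2.09·11.125082 = 23.251422 m
RSR: p² = 2 + d² − 2cos(α−β) + 2d(sin β − sin α) = 25.402208; p = √p² = 5.040060; φ = atan2(cos α − cos β, d − sin α + sin β) = -0.003969 rad; t = (α − φ) mod 2π = 2.881251 rad, q = (φ − β) mod 2π = 3.470002 rad → L = 2.09·(2.881251 + 5.040060 + 3.470002) = 2.09·11.391313 = 23.807845 m
LSR: p² = d² − 2 + 2cos(α−β) + 2d(sin α + sin β) = 30.591662; p = √p² = 5.530973; φ = atan2(−cos α − cos β, d + sin α + sin β) − atan2(−2, p) = 0.677815 rad; t = (φ − α) mod 2π = 4.083718 rad, q = (φ − β) mod 2π = 4.151786 rad → L = 2.09·(4.083718 + 5.530973 + 4.151786) = 2.09·13.766476 = 28.771936 m
RSL: p² = d² − 2 + 2cos(α−β) − 2d(sin α + sin β) = 18.899773; p = √p² = 4.347387; φ = atan2(cos α + cos β, d − sin α − sin β) − atan2(2, p) = -0.841872 rad; t = (α − φ) mod 2π = 3.719154 rad, q = (β − φ) mod 2π = 3.651086 rad → L = 2.09·(3.719154 + 4.347387 + 3.651086) = 2.09·11.717628 = 24.489842 m
RLR: c = (6 − d² + 2cos(α−β) + 2d(sin α − sin β))/8 = -2.175276, |c| > 1 → infeasible
LRL: c = (6 − d² + 2cos(α−β) − 2d(sin α − sin β))/8 = -2.013469, |c| > 1 → infeasible
Shortest: LSL with L = 23.251422 m ≈ 23.2514 m

23.2514 m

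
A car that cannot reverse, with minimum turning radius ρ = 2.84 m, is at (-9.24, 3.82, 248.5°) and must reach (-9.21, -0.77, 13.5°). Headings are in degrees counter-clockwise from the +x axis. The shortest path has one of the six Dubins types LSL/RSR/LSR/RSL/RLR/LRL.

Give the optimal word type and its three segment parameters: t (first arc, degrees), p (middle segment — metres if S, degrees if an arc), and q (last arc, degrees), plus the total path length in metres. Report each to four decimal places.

Let ψ = atan2(Δy, Δx) = atan2(-4.59, 0.03) = -89.6255° be the start→goal bearing.
Normalize: d = |goal − start| / ρ = 4.590098/2.84 = 1.616232, α = (θ_start − ψ) mod 360° = 338.1255° = 5.901404 rad, β = (θ_goal − ψ) mod 360° = 103.1255° = 1.799880 rad.
Common terms: sin α = -0.372574, cos α = 0.928002, sin β = 0.973875, cos β = -0.227085, cos(α−β) = -0.573576, d² = 2.612205. Work in radians in the unit-radius frame; every candidate has L = ρ·(t + p + q).
LSL: p² = 2 + d² − 2cos(α−β) + 2d(sin α − sin β) = 1.407010; p = √p² = 1.186174; φ = atan2(cos β − cos α, d + sin α − sin β) = -1.341349 rad; t = (φ − α) mod 2π = 5.323618 rad, q = (β − φ) mod 2π = 3.141229 rad → L = 2.84·(5.323618 + 1.186174 + 3.141229) = 2.84·9.651021 = 27.408900 m
RSR: p² = 2 + d² − 2cos(α−β) + 2d(sin β − sin α) = 10.111706; p = √p² = 3.179891; φ = atan2(cos α − cos β, d − sin α + sin β) = 0.371751 rad; t = (α − φ) mod 2π = 5.529653 rad, q = (φ − β) mod 2π = 4.855057 rad → L = 2.84·(5.529653 + 3.179891 + 4.855057) = 2.84·13.564600 = 38.523464 m
LSR: p² = d² − 2 + 2cos(α−β) + 2d(sin α + sin β) = 1.408734; p = √p² = 1.186901; φ = atan2(−cos α − cos β, d + sin α + sin β) − atan2(−2, p) = 0.729064 rad; t = (φ − α) mod 2π = 1.110845 rad, q = (φ − β) mod 2π = 5.212369 rad → L = 2.84·(1.110845 + 1.186901 + 5.212369) = 2.84·7.510115 = 21.328728 m
RSL: p² = d² − 2 + 2cos(α−β) − 2d(sin α + sin β) = -2.478630 < 0 → infeasible
RLR: c = (6 − d² + 2cos(α−β) + 2d(sin α − sin β))/8 = -0.263963; p = 2π − arccos c = 4.445260 rad; φ = atan2(cos α − cos β, d − sin α + sin β) = 0.371751 rad; t = (α − φ + p/2) mod 2π = 1.469097 rad, q = (α − β − t + p) mod 2π = 0.794501 rad → L = 2.84·(1.469097 + 4.445260 + 0.794501) = 2.84·6.708859 = 19.053158 m
LRL: c = (6 − d² + 2cos(α−β) − 2d(sin α − sin β))/8 = 0.824124; p = 2π − arccos c = 5.681043 rad; φ = atan2(cos β − cos α, d + sin α − sin β) = -1.341349 rad; t = (φ − α + p/2) mod 2π = 1.880954 rad, q = (β − α − t + p) mod 2π = 5.981750 rad → L = 2.84·(1.880954 + 5.681043 + 5.981750) = 2.84·13.543747 = 38.464240 m
Shortest: RLR with L = 19.053158 m ≈ 19.0532 m
Convert RLR to answer units (arcs ×180/π): t = 1.469097·180/π = 84.1731°, p = 4.445260·180/π = 254.6946°, q = 0.794501·180/π = 45.5216°, L = 19.0532 m.

RLR: t = 84.1731°, p = 254.6946°, q = 45.5216°, L = 19.0532 m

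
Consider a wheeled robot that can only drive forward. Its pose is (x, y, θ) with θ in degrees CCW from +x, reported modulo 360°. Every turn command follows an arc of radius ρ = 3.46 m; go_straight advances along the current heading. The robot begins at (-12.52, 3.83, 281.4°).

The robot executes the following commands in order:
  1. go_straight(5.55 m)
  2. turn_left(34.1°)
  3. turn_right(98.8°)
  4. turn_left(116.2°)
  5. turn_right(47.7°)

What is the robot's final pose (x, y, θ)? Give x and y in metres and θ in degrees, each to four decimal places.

set_pose: (x, y, θ) = (-12.5200, 3.8300, 281.4000°), ρ = 3.46
go_straight(5.55): x += 5.55·cos θ, y += 5.55·sin θ → (-11.4230, -1.6105, 281.4000°)
turn_left(34.1°): centre at ρ to the left, rotate +34.1° → (-10.4564, -3.3945, 315.5000°)
turn_right(98.8°): centre at ρ to the right, rotate −98.8° → (-10.8138, -8.6364, 216.7000°)
turn_left(116.2°): centre at ρ to the left, rotate +116.2° → (-10.3222, -14.4907, 332.9000°)
turn_right(47.7°): centre at ρ to the right, rotate −47.7° → (-8.5594, -16.6637, 285.2000°)

(-8.5594, -16.6637, 285.2000°)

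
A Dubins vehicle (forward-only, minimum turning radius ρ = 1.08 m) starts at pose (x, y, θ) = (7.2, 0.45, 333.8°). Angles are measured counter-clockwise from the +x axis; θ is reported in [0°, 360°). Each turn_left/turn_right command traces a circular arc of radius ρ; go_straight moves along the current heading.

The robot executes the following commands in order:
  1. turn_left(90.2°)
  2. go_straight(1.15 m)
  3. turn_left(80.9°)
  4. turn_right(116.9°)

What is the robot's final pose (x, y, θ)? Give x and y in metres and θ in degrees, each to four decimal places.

(8.9159, 5.1734, 28.0000°)

set_pose: (x, y, θ) = (7.2000, 0.4500, 333.8000°), ρ = 1.08
turn_left(90.2°): centre at ρ to the left, rotate +90.2° → (8.6475, 0.9456, 424.0000° ≡ 64.0000°)
go_straight(1.15): x += 1.15·cos θ, y += 1.15·sin θ → (9.1517, 1.9792, 64.0000°)
turn_left(80.9°): centre at ρ to the left, rotate +80.9° → (8.8020, 3.3363, 144.9000°)
turn_right(116.9°): centre at ρ to the right, rotate −116.9° → (8.9159, 5.1734, 28.0000°)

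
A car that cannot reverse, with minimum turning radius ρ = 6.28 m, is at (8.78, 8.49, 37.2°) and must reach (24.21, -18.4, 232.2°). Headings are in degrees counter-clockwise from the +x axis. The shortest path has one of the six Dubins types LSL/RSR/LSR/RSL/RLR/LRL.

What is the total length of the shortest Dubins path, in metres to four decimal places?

37.3178 m

Let ψ = atan2(Δy, Δx) = atan2(-26.89, 15.43) = -60.1520° be the start→goal bearing.
Normalize: d = |goal − start| / ρ = 31.002532/6.28 = 4.936709, α = (θ_start − ψ) mod 360° = 97.3520° = 1.699112 rad, β = (θ_goal − ψ) mod 360° = 292.3520° = 5.102504 rad.
Common terms: sin α = 0.991779, cos α = -0.127964, sin β = -0.924865, cos β = 0.380295, cos(α−β) = -0.965926, d² = 24.371095. Work in radians in the unit-radius frame; every candidate has L = ρ·(t + p + q).
LSL: p² = 2 + d² − 2cos(α−β) + 2d(sin α − sin β) = 47.226774; p = √p² = 6.872174; φ = atan2(cos β − cos α, d + sin α − sin β) = 0.074027 rad; t = (φ − α) mod 2π = 4.658100 rad, q = (β − φ) mod 2π = 5.028478 rad → L = 6.28·(4.658100 + 6.872174 + 5.028478) = 6.28·16.558751 = 103.988958 m
RSR: p² = 2 + d² − 2cos(α−β) + 2d(sin β − sin α) = 9.379120; p = √p² = 3.062535; φ = atan2(cos α − cos β, d − sin α + sin β) = -0.166732 rad; t = (α − φ) mod 2π = 1.865844 rad, q = (φ − β) mod 2π = 1.013949 rad → L = 6.28·(1.865844 + 3.062535 + 1.013949) = 6.28·5.942328 = 37.317821 m
LSR: p² = d² − 2 + 2cos(α−β) + 2d(sin α + sin β) = 21.099910; p = √p² = 4.593464; φ = atan2(−cos α − cos β, d + sin α + sin β) − atan2(−2, p) = 0.360261 rad; t = (φ − α) mod 2π = 4.944334 rad, q = (φ − β) mod 2π = 1.540941 rad → L = 6.28·(4.944334 + 4.593464 + 1.540941) = 6.28·11.078739 = 69.574480 m
RSL: p² = d² − 2 + 2cos(α−β) − 2d(sin α + sin β) = 19.778577; p = √p² = 4.447311; φ = atan2(cos α + cos β, d − sin α − sin β) − atan2(2, p) = -0.370843 rad; t = (α − φ) mod 2π = 2.069956 rad, q = (β − φ) mod 2π = 5.473348 rad → L = 6.28·(2.069956 + 4.447311 + 5.473348) = 6.28·11.990615 = 75.301061 m
RLR: c = (6 − d² + 2cos(α−β) + 2d(sin α − sin β))/8 = -0.172390; p = 2π − arccos c = 4.539134 rad; φ = atan2(cos α − cos β, d − sin α + sin β) = -0.166732 rad; t = (α − φ + p/2) mod 2π = 4.135411 rad, q = (α − β − t + p) mod 2π = 3.283516 rad → L = 6.28·(4.135411 + 4.539134 + 3.283516) = 6.28·11.958060 = 75.096619 m
LRL: c = (6 − d² + 2cos(α−β) − 2d(sin α − sin β))/8 = -4.903347, |c| > 1 → infeasible
Shortest: RSR with L = 37.317821 m ≈ 37.3178 m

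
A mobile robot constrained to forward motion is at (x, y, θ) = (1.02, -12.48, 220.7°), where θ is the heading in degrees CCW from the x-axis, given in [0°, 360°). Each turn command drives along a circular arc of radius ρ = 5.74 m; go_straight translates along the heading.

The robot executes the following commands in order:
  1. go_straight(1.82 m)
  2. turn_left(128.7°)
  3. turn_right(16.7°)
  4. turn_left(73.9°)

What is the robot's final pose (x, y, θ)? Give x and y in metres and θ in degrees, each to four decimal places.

set_pose: (x, y, θ) = (1.0200, -12.4800, 220.7000°), ρ = 5.74
go_straight(1.82): x += 1.82·cos θ, y += 1.82·sin θ → (-0.3598, -13.6668, 220.7000°)
turn_left(128.7°): centre at ρ to the left, rotate +128.7° → (2.3274, -23.6606, 349.4000°)
turn_right(16.7°): centre at ρ to the right, rotate −16.7° → (3.9041, -24.2019, 332.7000°)
turn_left(73.9°): centre at ρ to the left, rotate +73.9° → (10.7073, -23.0452, 406.6000° ≡ 46.6000°)

(10.7073, -23.0452, 46.6000°)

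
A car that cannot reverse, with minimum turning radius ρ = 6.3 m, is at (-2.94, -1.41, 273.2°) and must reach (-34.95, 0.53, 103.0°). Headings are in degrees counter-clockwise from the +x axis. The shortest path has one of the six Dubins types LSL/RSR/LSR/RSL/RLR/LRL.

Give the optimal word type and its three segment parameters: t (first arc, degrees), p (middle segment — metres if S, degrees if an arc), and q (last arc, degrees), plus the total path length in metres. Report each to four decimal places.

RSR: t = 103.9253°, p = 19.9294 m, q = 66.2747°, L = 38.6439 m

Let ψ = atan2(Δy, Δx) = atan2(1.94, -32.01) = 176.5318° be the start→goal bearing.
Normalize: d = |goal − start| / ρ = 32.068734/6.3 = 5.090275, α = (θ_start − ψ) mod 360° = 96.6682° = 1.687179 rad, β = (θ_goal − ψ) mod 360° = 286.4682° = 4.999814 rad.
Common terms: sin α = 0.993235, cos α = -0.116120, sin β = -0.958977, cos β = 0.283484, cos(α−β) = -0.985408, d² = 25.910902. Work in radians in the unit-radius frame; every candidate has L = ρ·(t + p + q).
LSL: p² = 2 + d² − 2cos(α−β) + 2d(sin α − sin β) = 49.756313; p = √p² = 7.053816; φ = atan2(cos β − cos α, d + sin α − sin β) = 0.056681 rad; t = (φ − α) mod 2π = 4.652687 rad, q = (β − φ) mod 2π = 4.943133 rad → L = 6.3·(4.652687 + 7.053816 + 4.943133) = 6.3·16.649636 = 104.892705 m
RSR: p² = 2 + d² − 2cos(α−β) + 2d(sin β − sin α) = 10.007122; p = √p² = 3.163404; φ = atan2(cos α − cos β, d − sin α + sin β) = -0.126659 rad; t = (α − φ) mod 2π = 1.813838 rad, q = (φ − β) mod 2π = 1.156712 rad → L = 6.3·(1.813838 + 3.163404 + 1.156712) = 6.3·6.133954 = 38.643910 m
LSR: p² = d² − 2 + 2cos(α−β) + 2d(sin α + sin β) = 22.288853; p = √p² = 4.721107; φ = atan2(−cos α − cos β, d + sin α + sin β) − atan2(−2, p) = 0.368062 rad; t = (φ − α) mod 2π = 4.964068 rad, q = (φ − β) mod 2π = 1.651433 rad → L = 6.3·(4.964068 + 4.721107 + 1.651433) = 6.3·11.336608 = 71.420631 m
RSL: p² = d² − 2 + 2cos(α−β) − 2d(sin α + sin β) = 21.591320; p = √p² = 4.646646; φ = atan2(cos α + cos β, d − sin α − sin β) − atan2(2, p) = -0.373361 rad; t = (α − φ) mod 2π = 2.060540 rad, q = (β − φ) mod 2π = 5.373175 rad → L = 6.3·(2.060540 + 4.646646 + 5.373175) = 6.3·12.080361 = 76.106272 m
RLR: c = (6 − d² + 2cos(α−β) + 2d(sin α − sin β))/8 = -0.250890; p = 2π − arccos c = 4.458789 rad; φ = atan2(cos α − cos β, d − sin α + sin β) = -0.126659 rad; t = (α − φ + p/2) mod 2π = 4.043233 rad, q = (α − β − t + p) mod 2π = 3.386107 rad → L = 6.3·(4.043233 + 4.458789 + 3.386107) = 6.3·11.888129 = 74.895211 m
LRL: c = (6 − d² + 2cos(α−β) − 2d(sin α − sin β))/8 = -5.219539, |c| > 1 → infeasible
Shortest: RSR with L = 38.643910 m ≈ 38.6439 m
Convert RSR to answer units (arcs ×180/π): t = 1.813838·180/π = 103.9253°, p = ρ·p = 6.3·3.163404 = 19.9294 m, q = 1.156712·180/π = 66.2747°, L = 38.6439 m.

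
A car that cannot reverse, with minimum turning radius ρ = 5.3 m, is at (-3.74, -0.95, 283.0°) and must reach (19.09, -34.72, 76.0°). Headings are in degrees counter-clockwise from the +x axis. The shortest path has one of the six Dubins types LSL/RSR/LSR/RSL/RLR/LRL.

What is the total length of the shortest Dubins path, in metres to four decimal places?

50.0858 m

Let ψ = atan2(Δy, Δx) = atan2(-33.77, 22.83) = -55.9396° be the start→goal bearing.
Normalize: d = |goal − start| / ρ = 40.762995/5.3 = 7.691131, α = (θ_start − ψ) mod 360° = 338.9396° = 5.915612 rad, β = (θ_goal − ψ) mod 360° = 131.9396° = 2.302780 rad.
Common terms: sin α = -0.359352, cos α = 0.933202, sin β = 0.743850, cos β = -0.668347, cos(α−β) = -0.891007, d² = 59.153499. Work in radians in the unit-radius frame; every candidate has L = ρ·(t + p + q).
LSL: p² = 2 + d² − 2cos(α−β) + 2d(sin α − sin β) = 45.965767; p = √p² = 6.779806; φ = atan2(cos β − cos α, d + sin α − sin β) = -0.238477 rad; t = (φ − α) mod 2π = 0.129096 rad, q = (β − φ) mod 2π = 2.541258 rad → L = 5.3·(0.129096 + 6.779806 + 2.541258) = 5.3·9.450160 = 50.085846 m
RSR: p² = 2 + d² − 2cos(α−β) + 2d(sin β − sin α) = 79.905258; p = √p² = 8.938974; φ = atan2(cos α − cos β, d − sin α + sin β) = 0.180137 rad; t = (α − φ) mod 2π = 5.735474 rad, q = (φ − β) mod 2π = 4.160543 rad → L = 5.3·(5.735474 + 8.938974 + 4.160543) = 5.3·18.834991 = 99.825452 m
LSR: p² = d² − 2 + 2cos(α−β) + 2d(sin α + sin β) = 61.285933; p = √p² = 7.828533; φ = atan2(−cos α − cos β, d + sin α + sin β) − atan2(−2, p) = 0.217340 rad; t = (φ − α) mod 2π = 0.584914 rad, q = (φ − β) mod 2π = 4.197746 rad → L = 5.3·(0.584914 + 7.828533 + 4.197746) = 5.3·12.611193 = 66.839323 m
RSL: p² = d² − 2 + 2cos(α−β) − 2d(sin α + sin β) = 49.457040; p = √p² = 7.032570; φ = atan2(cos α + cos β, d − sin α − sin β) − atan2(2, p) = -0.240843 rad; t = (α − φ) mod 2π = 6.156455 rad, q = (β − φ) mod 2π = 2.543623 rad → L = 5.3·(6.156455 + 7.032570 + 2.543623) = 5.3·15.732648 = 83.383034 m
RLR: c = (6 − d² + 2cos(α−β) + 2d(sin α − sin β))/8 = -8.988157, |c| > 1 → infeasible
LRL: c = (6 − d² + 2cos(α−β) − 2d(sin α − sin β))/8 = -4.745721, |c| > 1 → infeasible
Shortest: LSL with L = 50.085846 m ≈ 50.0858 m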